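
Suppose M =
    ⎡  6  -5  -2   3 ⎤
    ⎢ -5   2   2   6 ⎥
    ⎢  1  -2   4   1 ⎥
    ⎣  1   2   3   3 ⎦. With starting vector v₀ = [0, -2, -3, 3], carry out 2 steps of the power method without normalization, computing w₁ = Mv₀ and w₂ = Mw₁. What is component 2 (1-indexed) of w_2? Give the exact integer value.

-143

w1 = Mv₀ = (6·0 + (-5)·(-2) + (-2)·(-3) + 3·3; (-5)·0 + 2·(-2) + 2·(-3) + 6·3; 1·0 + (-2)·(-2) + 4·(-3) + 1·3; 1·0 + 2·(-2) + 3·(-3) + 3·3) = (25, 8, -5, -4)
w2 = Mw1 = (6·25 + (-5)·8 + (-2)·(-5) + 3·(-4); (-5)·25 + 2·8 + 2·(-5) + 6·(-4); 1·25 + (-2)·8 + 4·(-5) + 1·(-4); 1·25 + 2·8 + 3·(-5) + 3·(-4)) = (108, -143, -15, 14)
The requested component of w2 is -143.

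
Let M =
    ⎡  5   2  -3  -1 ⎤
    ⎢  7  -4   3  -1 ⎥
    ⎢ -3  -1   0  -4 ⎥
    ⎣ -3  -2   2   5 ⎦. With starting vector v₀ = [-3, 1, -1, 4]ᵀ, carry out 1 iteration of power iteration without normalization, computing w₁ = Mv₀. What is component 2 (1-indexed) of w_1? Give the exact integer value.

w1 = Mv₀ = (-14, -32, -8, 25)
The requested component of w1 is -32.

-32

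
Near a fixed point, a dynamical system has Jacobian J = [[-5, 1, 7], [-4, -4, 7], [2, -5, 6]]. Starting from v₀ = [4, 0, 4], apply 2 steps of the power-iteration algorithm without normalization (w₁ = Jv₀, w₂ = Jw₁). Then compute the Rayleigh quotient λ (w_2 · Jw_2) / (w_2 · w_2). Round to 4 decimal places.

w1 = Jv₀ = ((-5)·4 + 1·0 + 7·4; (-4)·4 + (-4)·0 + 7·4; 2·4 + (-5)·0 + 6·4) = (8, 12, 32)
w2 = Jw1 = ((-5)·8 + 1·12 + 7·32; (-4)·8 + (-4)·12 + 7·32; 2·8 + (-5)·12 + 6·32) = (196, 144, 148)
Jw2 = (200, -324, 560)
w2·Jw2 = 196·200 + 144·(-324) + 148·560 = 75424; w2·w2 = 196·196 + 144·144 + 148·148 = 81056
λ ≈ 75424/81056 = 0.9305

λ ≈ 0.9305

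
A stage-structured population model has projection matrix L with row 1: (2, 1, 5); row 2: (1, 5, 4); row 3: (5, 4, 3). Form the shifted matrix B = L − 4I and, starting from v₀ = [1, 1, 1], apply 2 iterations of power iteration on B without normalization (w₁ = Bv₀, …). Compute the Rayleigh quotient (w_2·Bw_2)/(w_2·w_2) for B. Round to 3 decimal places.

5.894

B = L − 4I has rows (-2, 1, 5); (1, 1, 4); (5, 4, -1)
w1 = Bv₀ = (4, 6, 8)
w2 = Bw1 = (38, 42, 36)
Bw2 = (146, 224, 322)
w2·Bw2 = 26548; w2·w2 = 4504; μ ≈ 26548/4504 = 5.894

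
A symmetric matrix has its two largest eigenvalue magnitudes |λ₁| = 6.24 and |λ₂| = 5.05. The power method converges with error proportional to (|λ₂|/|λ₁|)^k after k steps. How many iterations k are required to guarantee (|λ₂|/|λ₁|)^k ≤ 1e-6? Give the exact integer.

|λ₂/λ₁| = 5.05/6.24 = 0.80929
Need k ≥ ln(1e-6) / ln(0.80929) = -13.8155 / -0.2116 ≈ 65.293
Smallest integer k satisfying the bound: 66

66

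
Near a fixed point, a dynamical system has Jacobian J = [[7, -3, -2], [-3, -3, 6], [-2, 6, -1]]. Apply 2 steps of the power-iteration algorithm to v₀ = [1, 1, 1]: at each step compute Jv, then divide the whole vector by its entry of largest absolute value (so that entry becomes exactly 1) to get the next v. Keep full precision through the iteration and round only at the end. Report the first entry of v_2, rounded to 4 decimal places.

Jv0 = (2.00000, 0.00000, 3.00000); divide by 3.00000 → v1 = (0.66667, 0.00000, 1.00000)
Jv1 = (2.66667, 4.00000, -2.33333); divide by 4.00000 → v2 = (0.66667, 1.00000, -0.58333)
Requested entry of v2: 8/12 = 0.6667

0.6667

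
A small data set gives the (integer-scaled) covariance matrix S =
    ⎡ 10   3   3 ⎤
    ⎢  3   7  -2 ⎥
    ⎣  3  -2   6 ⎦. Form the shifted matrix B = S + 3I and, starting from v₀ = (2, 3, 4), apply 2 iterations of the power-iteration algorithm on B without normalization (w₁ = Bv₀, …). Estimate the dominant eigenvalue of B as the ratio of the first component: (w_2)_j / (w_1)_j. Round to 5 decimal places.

μ ≈ 17.08511

B = S + 3I has rows (13, 3, 3); (3, 10, -2); (3, -2, 9)
w1 = Bv₀ = (47, 28, 36)
w2 = Bw1 = (803, 349, 409)
Ratio: 803/47 = 17.08511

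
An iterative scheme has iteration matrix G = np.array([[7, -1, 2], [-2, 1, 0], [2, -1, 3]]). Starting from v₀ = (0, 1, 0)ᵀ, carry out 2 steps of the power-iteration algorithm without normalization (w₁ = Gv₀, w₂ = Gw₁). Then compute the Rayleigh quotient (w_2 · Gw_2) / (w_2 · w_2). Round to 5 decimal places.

8.03448

w1 = Gv₀ = (7·0 + (-1)·1 + 2·0; (-2)·0 + 1·1 + 0·0; 2·0 + (-1)·1 + 3·0) = (-1, 1, -1)
w2 = Gw1 = (7·(-1) + (-1)·1 + 2·(-1); (-2)·(-1) + 1·1 + 0·(-1); 2·(-1) + (-1)·1 + 3·(-1)) = (-10, 3, -6)
Gw2 = (-85, 23, -41)
w2·Gw2 = (-10)·(-85) + 3·23 + (-6)·(-41) = 1165; w2·w2 = (-10)·(-10) + 3·3 + (-6)·(-6) = 145
λ ≈ 1165/145 = 8.03448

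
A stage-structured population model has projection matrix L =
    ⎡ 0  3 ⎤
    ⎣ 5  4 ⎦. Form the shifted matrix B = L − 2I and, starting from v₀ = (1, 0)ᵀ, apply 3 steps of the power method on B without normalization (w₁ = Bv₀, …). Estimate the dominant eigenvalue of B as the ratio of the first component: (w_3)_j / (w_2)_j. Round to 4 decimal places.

B = L − 2I has rows (-2, 3); (5, 2)
w1 = Bv₀ = ((-2)·1 + 3·0; 5·1 + 2·0) = (-2, 5)
w2 = Bw1 = ((-2)·(-2) + 3·5; 5·(-2) + 2·5) = (19, 0)
w3 = Bw2 = (-38, 95)
Ratio: -38/19 = -2.0000

-2.0000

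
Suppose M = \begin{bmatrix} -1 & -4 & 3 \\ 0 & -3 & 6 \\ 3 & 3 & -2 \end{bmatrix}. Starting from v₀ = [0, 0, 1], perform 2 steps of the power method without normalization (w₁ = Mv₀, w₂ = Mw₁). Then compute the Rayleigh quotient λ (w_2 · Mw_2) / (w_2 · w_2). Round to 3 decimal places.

w1 = Mv₀ = ((-1)·0 + (-4)·0 + 3·1; 0·0 + (-3)·0 + 6·1; 3·0 + 3·0 + (-2)·1) = (3, 6, -2)
w2 = Mw1 = ((-1)·3 + (-4)·6 + 3·(-2); 0·3 + (-3)·6 + 6·(-2); 3·3 + 3·6 + (-2)·(-2)) = (-33, -30, 31)
Mw2 = (246, 276, -251)
w2·Mw2 = (-33)·246 + (-30)·276 + 31·(-251) = -24179; w2·w2 = (-33)·(-33) + (-30)·(-30) + 31·31 = 2950
λ ≈ -24179/2950 = -8.196

λ ≈ -8.196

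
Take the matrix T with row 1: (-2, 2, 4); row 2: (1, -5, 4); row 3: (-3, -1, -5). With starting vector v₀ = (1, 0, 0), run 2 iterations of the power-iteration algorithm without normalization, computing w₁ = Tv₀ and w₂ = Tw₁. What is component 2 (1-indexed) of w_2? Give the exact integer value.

w1 = Tv₀ = (-2, 1, -3)
w2 = Tw1 = (-6, -19, 20)
The requested component of w2 is -19.

-19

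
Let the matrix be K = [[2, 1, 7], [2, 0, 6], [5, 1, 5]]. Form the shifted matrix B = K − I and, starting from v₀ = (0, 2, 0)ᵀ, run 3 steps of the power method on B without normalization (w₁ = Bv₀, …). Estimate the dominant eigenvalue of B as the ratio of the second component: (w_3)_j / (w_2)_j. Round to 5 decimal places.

B = K − I has rows (1, 1, 7); (2, -1, 6); (5, 1, 4)
w1 = Bv₀ = (1·0 + 1·2 + 7·0; 2·0 + (-1)·2 + 6·0; 5·0 + 1·2 + 4·0) = (2, -2, 2)
w2 = Bw1 = (1·2 + 1·(-2) + 7·2; 2·2 + (-1)·(-2) + 6·2; 5·2 + 1·(-2) + 4·2) = (14, 18, 16)
w3 = Bw2 = (144, 106, 152)
Ratio: 106/18 = 5.88889

5.88889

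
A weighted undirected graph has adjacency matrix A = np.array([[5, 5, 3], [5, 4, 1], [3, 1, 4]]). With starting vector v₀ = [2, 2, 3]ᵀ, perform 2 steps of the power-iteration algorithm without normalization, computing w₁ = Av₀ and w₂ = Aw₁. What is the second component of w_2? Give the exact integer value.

w1 = Av₀ = (5·2 + 5·2 + 3·3; 5·2 + 4·2 + 1·3; 3·2 + 1·2 + 4·3) = (29, 21, 20)
w2 = Aw1 = (5·29 + 5·21 + 3·20; 5·29 + 4·21 + 1·20; 3·29 + 1·21 + 4·20) = (310, 249, 188)
The requested component of w2 is 249.

249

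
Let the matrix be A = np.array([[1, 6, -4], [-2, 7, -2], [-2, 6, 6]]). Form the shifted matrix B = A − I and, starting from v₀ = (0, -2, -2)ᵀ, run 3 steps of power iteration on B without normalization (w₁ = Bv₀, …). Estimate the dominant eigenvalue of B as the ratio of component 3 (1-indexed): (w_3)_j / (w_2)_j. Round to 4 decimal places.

B = A − I has rows (0, 6, -4); (-2, 6, -2); (-2, 6, 5)
w1 = Bv₀ = (-4, -8, -22)
w2 = Bw1 = (40, 4, -150)
w3 = Bw2 = (624, 244, -806)
Ratio: -806/-150 = 5.3733

5.3733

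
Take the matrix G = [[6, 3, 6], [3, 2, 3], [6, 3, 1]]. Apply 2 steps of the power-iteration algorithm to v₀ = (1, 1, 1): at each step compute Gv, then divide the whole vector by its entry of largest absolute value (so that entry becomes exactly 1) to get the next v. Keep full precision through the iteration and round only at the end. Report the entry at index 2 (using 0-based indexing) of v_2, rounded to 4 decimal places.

0.7126

Gv0 = (15.00000, 8.00000, 10.00000); divide by 15.00000 → v1 = (1.00000, 0.53333, 0.66667)
Gv1 = (11.60000, 6.06667, 8.26667); divide by 11.60000 → v2 = (1.00000, 0.52299, 0.71264)
Requested entry of v2: 124/174 = 0.7126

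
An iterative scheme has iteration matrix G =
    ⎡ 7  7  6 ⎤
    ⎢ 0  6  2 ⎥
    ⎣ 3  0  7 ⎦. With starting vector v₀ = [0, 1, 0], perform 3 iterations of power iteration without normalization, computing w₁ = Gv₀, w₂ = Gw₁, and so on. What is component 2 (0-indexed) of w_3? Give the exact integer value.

420

w1 = Gv₀ = (7·0 + 7·1 + 6·0; 0·0 + 6·1 + 2·0; 3·0 + 0·1 + 7·0) = (7, 6, 0)
w2 = Gw1 = (7·7 + 7·6 + 6·0; 0·7 + 6·6 + 2·0; 3·7 + 0·6 + 7·0) = (91, 36, 21)
w3 = Gw2 = (1015, 258, 420)
The requested component of w3 is 420.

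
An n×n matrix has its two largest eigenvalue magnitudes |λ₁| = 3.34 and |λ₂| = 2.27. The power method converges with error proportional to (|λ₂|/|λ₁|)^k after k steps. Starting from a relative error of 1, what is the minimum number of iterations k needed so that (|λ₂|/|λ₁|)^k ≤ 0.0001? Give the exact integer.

|λ₂/λ₁| = 2.27/3.34 = 0.67964
Need k ≥ ln(0.0001) / ln(0.67964) = -9.2103 / -0.3862 ≈ 23.849
Smallest integer k satisfying the bound: 24

24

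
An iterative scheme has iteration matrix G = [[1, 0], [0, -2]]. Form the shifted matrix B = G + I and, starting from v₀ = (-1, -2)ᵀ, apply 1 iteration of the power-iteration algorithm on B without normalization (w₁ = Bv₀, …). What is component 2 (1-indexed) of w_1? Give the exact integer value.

B = G + I has rows (2, 0); (0, -1)
w1 = Bv₀ = (2·(-1) + 0·(-2); 0·(-1) + (-1)·(-2)) = (-2, 2)
Requested component of w1: 2

2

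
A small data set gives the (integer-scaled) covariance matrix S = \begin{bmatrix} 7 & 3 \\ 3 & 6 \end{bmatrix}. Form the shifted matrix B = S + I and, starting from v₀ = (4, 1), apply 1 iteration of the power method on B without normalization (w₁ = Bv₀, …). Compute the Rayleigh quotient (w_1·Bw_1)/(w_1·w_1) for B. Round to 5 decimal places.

B = S + I has rows (8, 3); (3, 7)
w1 = Bv₀ = (8·4 + 3·1; 3·4 + 7·1) = (35, 19)
Bw1 = (337, 238)
w1·Bw1 = 16317; w1·w1 = 1586; μ ≈ 16317/1586 = 10.28815

μ ≈ 10.28815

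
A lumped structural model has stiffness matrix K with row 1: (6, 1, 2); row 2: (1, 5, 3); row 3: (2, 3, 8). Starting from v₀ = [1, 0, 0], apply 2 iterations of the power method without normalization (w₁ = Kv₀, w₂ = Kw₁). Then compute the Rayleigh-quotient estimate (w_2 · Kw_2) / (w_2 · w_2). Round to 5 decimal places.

9.84613

w1 = Kv₀ = (6, 1, 2)
w2 = Kw1 = (41, 17, 31)
Kw2 = (325, 219, 381)
w2·Kw2 = 41·325 + 17·219 + 31·381 = 28859; w2·w2 = 41·41 + 17·17 + 31·31 = 2931
λ ≈ 28859/2931 = 9.84613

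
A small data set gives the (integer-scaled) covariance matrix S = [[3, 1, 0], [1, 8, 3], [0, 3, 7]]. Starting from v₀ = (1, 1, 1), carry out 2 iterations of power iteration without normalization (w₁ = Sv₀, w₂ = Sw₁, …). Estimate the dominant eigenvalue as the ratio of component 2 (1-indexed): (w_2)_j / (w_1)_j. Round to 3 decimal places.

λ ≈ 10.833

w1 = Sv₀ = (3·1 + 1·1 + 0·1; 1·1 + 8·1 + 3·1; 0·1 + 3·1 + 7·1) = (4, 12, 10)
w2 = Sw1 = (3·4 + 1·12 + 0·10; 1·4 + 8·12 + 3·10; 0·4 + 3·12 + 7·10) = (24, 130, 106)
Ratio at component: 130 / 12 = 10.833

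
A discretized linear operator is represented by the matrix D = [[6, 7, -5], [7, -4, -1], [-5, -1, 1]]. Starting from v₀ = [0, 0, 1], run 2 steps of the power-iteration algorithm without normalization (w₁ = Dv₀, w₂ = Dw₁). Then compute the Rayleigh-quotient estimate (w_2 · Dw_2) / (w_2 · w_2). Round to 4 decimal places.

λ ≈ 11.1177

w1 = Dv₀ = (-5, -1, 1)
w2 = Dw1 = (-42, -32, 27)
Dw2 = (-611, -193, 269)
w2·Dw2 = (-42)·(-611) + (-32)·(-193) + 27·269 = 39101; w2·w2 = (-42)·(-42) + (-32)·(-32) + 27·27 = 3517
λ ≈ 39101/3517 = 11.1177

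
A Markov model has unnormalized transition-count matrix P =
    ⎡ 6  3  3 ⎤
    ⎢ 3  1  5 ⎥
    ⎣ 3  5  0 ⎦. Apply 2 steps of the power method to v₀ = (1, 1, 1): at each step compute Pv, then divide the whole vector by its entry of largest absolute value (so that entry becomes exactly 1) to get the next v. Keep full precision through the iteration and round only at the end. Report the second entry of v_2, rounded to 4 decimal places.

Pv0 = (12.00000, 9.00000, 8.00000); divide by 12.00000 → v1 = (1.00000, 0.75000, 0.66667)
Pv1 = (10.25000, 7.08333, 6.75000); divide by 10.25000 → v2 = (1.00000, 0.69106, 0.65854)
Requested entry of v2: 85/123 = 0.6911

0.6911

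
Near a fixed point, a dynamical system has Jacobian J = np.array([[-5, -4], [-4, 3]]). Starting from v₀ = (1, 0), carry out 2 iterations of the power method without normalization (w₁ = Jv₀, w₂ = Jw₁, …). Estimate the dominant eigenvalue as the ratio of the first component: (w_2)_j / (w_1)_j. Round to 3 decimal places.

-8.200

w1 = Jv₀ = ((-5)·1 + (-4)·0; (-4)·1 + 3·0) = (-5, -4)
w2 = Jw1 = ((-5)·(-5) + (-4)·(-4); (-4)·(-5) + 3·(-4)) = (41, 8)
Ratio at component: 41 / -5 = -8.200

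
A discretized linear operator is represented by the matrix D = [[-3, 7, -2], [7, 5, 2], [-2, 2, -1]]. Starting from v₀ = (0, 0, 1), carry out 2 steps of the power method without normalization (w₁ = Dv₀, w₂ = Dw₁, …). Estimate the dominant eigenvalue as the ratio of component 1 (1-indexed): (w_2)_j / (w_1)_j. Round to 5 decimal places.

λ ≈ -11.00000

w1 = Dv₀ = (-2, 2, -1)
w2 = Dw1 = (22, -6, 9)
Ratio at component: 22 / -2 = -11.00000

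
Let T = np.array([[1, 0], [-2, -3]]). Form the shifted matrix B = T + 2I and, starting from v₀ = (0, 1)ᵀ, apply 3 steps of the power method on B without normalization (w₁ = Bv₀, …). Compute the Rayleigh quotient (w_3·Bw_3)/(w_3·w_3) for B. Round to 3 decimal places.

μ ≈ -1.000

B = T + 2I has rows (3, 0); (-2, -1)
w1 = Bv₀ = (3·0 + 0·1; (-2)·0 + (-1)·1) = (0, -1)
w2 = Bw1 = (3·0 + 0·(-1); (-2)·0 + (-1)·(-1)) = (0, 1)
w3 = Bw2 = (0, -1)
Bw3 = (0, 1)
w3·Bw3 = -1; w3·w3 = 1; μ ≈ -1/1 = -1.000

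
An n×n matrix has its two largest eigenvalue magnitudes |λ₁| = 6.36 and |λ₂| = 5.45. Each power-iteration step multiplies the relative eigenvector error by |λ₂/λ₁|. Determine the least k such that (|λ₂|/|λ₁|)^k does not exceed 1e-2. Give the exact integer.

|λ₂/λ₁| = 5.45/6.36 = 0.85692
Need k ≥ ln(1e-2) / ln(0.85692) = -4.6052 / -0.1544 ≈ 29.824
Smallest integer k satisfying the bound: 30

30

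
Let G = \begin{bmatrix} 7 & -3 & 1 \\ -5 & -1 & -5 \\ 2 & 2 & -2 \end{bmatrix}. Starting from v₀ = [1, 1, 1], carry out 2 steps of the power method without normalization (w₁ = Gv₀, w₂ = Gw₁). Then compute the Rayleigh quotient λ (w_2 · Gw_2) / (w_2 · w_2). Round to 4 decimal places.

w1 = Gv₀ = (5, -11, 2)
w2 = Gw1 = (70, -24, -16)
Gw2 = (546, -246, 124)
w2·Gw2 = 70·546 + (-24)·(-246) + (-16)·124 = 42140; w2·w2 = 70·70 + (-24)·(-24) + (-16)·(-16) = 5732
λ ≈ 42140/5732 = 7.3517

λ ≈ 7.3517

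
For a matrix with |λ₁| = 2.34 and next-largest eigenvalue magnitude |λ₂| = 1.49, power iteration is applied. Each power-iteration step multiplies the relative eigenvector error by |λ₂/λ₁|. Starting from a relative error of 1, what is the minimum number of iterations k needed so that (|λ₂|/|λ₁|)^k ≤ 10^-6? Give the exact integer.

|λ₂/λ₁| = 1.49/2.34 = 0.63675
Need k ≥ ln(10^-6) / ln(0.63675) = -13.8155 / -0.4514 ≈ 30.608
Smallest integer k satisfying the bound: 31

31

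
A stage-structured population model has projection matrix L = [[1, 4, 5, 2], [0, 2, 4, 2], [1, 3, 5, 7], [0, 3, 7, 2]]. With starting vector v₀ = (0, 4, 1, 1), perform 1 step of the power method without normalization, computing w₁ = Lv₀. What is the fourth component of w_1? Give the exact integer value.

21

w1 = Lv₀ = (1·0 + 4·4 + 5·1 + 2·1; 0·0 + 2·4 + 4·1 + 2·1; 1·0 + 3·4 + 5·1 + 7·1; 0·0 + 3·4 + 7·1 + 2·1) = (23, 14, 24, 21)
The requested component of w1 is 21.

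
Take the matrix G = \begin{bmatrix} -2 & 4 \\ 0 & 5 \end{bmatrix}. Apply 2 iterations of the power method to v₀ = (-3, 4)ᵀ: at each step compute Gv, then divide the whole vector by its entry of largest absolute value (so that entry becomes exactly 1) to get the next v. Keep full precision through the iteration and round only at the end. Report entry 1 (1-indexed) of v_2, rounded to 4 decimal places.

0.3600

Gv0 = (22.00000, 20.00000); divide by 22.00000 → v1 = (1.00000, 0.90909)
Gv1 = (1.63636, 4.54545); divide by 4.54545 → v2 = (0.36000, 1.00000)
Requested entry of v2: 36/100 = 0.3600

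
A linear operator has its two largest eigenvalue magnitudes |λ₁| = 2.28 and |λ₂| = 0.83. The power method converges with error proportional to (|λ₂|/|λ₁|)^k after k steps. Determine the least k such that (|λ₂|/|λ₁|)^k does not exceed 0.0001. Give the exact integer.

|λ₂/λ₁| = 0.83/2.28 = 0.36404
Need k ≥ ln(0.0001) / ln(0.36404) = -9.2103 / -1.0105 ≈ 9.115
Smallest integer k satisfying the bound: 10

10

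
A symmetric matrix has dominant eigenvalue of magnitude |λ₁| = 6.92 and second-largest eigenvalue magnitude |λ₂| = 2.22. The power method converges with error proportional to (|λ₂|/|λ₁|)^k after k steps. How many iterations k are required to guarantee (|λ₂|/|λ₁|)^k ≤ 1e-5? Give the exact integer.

|λ₂/λ₁| = 2.22/6.92 = 0.32081
Need k ≥ ln(1e-5) / ln(0.32081) = -11.5129 / -1.1369 ≈ 10.127
Smallest integer k satisfying the bound: 11

11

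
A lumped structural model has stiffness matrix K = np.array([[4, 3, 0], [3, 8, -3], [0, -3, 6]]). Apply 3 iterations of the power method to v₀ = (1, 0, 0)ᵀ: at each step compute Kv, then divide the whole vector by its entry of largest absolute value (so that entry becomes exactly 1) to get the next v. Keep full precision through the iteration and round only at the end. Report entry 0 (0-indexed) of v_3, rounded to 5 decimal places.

Kv0 = (4.000000, 3.000000, 0.000000); divide by 4.000000 → v1 = (1.000000, 0.750000, 0.000000)
Kv1 = (6.250000, 9.000000, -2.250000); divide by 9.000000 → v2 = (0.694444, 1.000000, -0.250000)
Kv2 = (5.777778, 10.833333, -4.500000); divide by 10.833333 → v3 = (0.533333, 1.000000, -0.415385)
Requested entry of v3: 208/390 = 0.53333

0.53333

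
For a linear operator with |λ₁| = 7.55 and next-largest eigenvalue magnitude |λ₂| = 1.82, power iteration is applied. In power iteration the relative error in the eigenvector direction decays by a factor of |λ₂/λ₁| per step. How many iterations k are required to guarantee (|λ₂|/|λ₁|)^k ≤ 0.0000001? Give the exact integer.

12

|λ₂/λ₁| = 1.82/7.55 = 0.24106
Need k ≥ ln(0.0000001) / ln(0.24106) = -16.1181 / -1.4227 ≈ 11.329
Smallest integer k satisfying the bound: 12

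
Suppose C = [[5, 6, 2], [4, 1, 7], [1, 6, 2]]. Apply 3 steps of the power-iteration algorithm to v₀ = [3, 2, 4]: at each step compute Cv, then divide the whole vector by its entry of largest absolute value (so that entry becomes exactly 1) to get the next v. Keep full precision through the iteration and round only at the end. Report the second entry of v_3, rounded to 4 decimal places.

0.8972

Cv0 = (35.00000, 42.00000, 23.00000); divide by 42.00000 → v1 = (0.83333, 1.00000, 0.54762)
Cv1 = (11.26190, 8.16667, 7.92857); divide by 11.26190 → v2 = (1.00000, 0.72516, 0.70402)
Cv2 = (10.75899, 9.65328, 6.75899); divide by 10.75899 → v3 = (1.00000, 0.89723, 0.62822)
Requested entry of v3: 4566/5089 = 0.8972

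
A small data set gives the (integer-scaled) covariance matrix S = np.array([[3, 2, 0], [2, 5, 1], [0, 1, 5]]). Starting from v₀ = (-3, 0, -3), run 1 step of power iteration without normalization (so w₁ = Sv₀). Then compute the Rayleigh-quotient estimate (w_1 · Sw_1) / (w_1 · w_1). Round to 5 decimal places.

λ ≈ 6.11628

w1 = Sv₀ = (3·(-3) + 2·0 + 0·(-3); 2·(-3) + 5·0 + 1·(-3); 0·(-3) + 1·0 + 5·(-3)) = (-9, -9, -15)
Sw1 = (-45, -78, -84)
w1·Sw1 = (-9)·(-45) + (-9)·(-78) + (-15)·(-84) = 2367; w1·w1 = (-9)·(-9) + (-9)·(-9) + (-15)·(-15) = 387
λ ≈ 2367/387 = 6.11628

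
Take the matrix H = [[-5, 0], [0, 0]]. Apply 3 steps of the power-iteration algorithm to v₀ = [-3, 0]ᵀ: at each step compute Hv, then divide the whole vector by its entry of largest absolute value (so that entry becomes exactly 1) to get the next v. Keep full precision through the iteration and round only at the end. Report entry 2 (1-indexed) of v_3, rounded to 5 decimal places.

Hv0 = (15.000000, 0.000000); divide by 15.000000 → v1 = (1.000000, 0.000000)
Hv1 = (-5.000000, 0.000000); divide by -5.000000 → v2 = (1.000000, 0.000000)
Hv2 = (-5.000000, 0.000000); divide by -5.000000 → v3 = (1.000000, 0.000000)
Requested entry of v3: 0/375 = 0.00000

0.00000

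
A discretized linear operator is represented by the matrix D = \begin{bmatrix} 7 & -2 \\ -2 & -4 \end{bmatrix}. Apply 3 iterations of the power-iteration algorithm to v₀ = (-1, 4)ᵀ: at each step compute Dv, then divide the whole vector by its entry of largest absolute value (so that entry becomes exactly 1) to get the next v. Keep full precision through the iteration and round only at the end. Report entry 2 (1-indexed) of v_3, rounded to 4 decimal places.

0.2672

Dv0 = (-15.00000, -14.00000); divide by -15.00000 → v1 = (1.00000, 0.93333)
Dv1 = (5.13333, -5.73333); divide by -5.73333 → v2 = (-0.89535, 1.00000)
Dv2 = (-8.26744, -2.20930); divide by -8.26744 → v3 = (1.00000, 0.26723)
Requested entry of v3: -190/-711 = 0.2672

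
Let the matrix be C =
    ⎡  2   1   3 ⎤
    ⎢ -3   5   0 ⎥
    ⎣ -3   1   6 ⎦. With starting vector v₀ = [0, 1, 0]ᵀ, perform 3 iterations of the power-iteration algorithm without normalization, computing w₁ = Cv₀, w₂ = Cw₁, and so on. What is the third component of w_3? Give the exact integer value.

40

w1 = Cv₀ = (2·0 + 1·1 + 3·0; (-3)·0 + 5·1 + 0·0; (-3)·0 + 1·1 + 6·0) = (1, 5, 1)
w2 = Cw1 = (2·1 + 1·5 + 3·1; (-3)·1 + 5·5 + 0·1; (-3)·1 + 1·5 + 6·1) = (10, 22, 8)
w3 = Cw2 = (66, 80, 40)
The requested component of w3 is 40.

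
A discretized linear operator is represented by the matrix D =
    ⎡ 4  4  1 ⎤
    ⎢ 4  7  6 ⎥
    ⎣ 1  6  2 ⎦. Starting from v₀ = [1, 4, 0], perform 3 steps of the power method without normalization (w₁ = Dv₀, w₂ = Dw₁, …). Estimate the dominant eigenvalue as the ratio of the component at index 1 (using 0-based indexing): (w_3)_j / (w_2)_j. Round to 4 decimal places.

w1 = Dv₀ = (4·1 + 4·4 + 1·0; 4·1 + 7·4 + 6·0; 1·1 + 6·4 + 2·0) = (20, 32, 25)
w2 = Dw1 = (4·20 + 4·32 + 1·25; 4·20 + 7·32 + 6·25; 1·20 + 6·32 + 2·25) = (233, 454, 262)
w3 = Dw2 = (3010, 5682, 3481)
Ratio at component: 5682 / 454 = 12.5154

λ ≈ 12.5154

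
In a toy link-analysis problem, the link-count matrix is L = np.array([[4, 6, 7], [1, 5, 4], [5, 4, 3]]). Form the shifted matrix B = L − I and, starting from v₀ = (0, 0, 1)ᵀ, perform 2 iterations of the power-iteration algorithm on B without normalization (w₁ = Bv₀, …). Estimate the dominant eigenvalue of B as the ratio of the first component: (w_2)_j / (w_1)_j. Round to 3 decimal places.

B = L − I has rows (3, 6, 7); (1, 4, 4); (5, 4, 2)
w1 = Bv₀ = (7, 4, 2)
w2 = Bw1 = (59, 31, 55)
Ratio: 59/7 = 8.429

8.429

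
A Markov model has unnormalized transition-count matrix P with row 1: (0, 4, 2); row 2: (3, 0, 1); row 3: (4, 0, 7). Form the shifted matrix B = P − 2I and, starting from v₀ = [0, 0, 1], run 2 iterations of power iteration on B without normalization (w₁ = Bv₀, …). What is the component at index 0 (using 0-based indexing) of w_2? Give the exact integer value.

B = P − 2I has rows (-2, 4, 2); (3, -2, 1); (4, 0, 5)
w1 = Bv₀ = (2, 1, 5)
w2 = Bw1 = (10, 9, 33)
Requested component of w2: 10

10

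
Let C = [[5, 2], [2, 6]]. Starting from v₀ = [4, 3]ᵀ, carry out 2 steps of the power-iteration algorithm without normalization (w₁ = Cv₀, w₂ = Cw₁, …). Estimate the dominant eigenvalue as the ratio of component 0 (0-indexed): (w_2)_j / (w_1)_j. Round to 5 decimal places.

w1 = Cv₀ = (26, 26)
w2 = Cw1 = (182, 208)
Ratio at component: 182 / 26 = 7.00000

λ ≈ 7.00000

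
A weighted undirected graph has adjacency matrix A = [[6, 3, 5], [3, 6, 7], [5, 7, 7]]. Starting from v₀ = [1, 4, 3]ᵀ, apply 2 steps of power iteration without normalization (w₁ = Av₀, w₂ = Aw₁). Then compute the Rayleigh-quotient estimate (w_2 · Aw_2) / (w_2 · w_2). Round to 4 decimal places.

w1 = Av₀ = (6·1 + 3·4 + 5·3; 3·1 + 6·4 + 7·3; 5·1 + 7·4 + 7·3) = (33, 48, 54)
w2 = Aw1 = (6·33 + 3·48 + 5·54; 3·33 + 6·48 + 7·54; 5·33 + 7·48 + 7·54) = (612, 765, 879)
Aw2 = (10362, 12579, 14568)
w2·Aw2 = 612·10362 + 765·12579 + 879·14568 = 28769751; w2·w2 = 612·612 + 765·765 + 879·879 = 1732410
λ ≈ 28769751/1732410 = 16.6068

16.6068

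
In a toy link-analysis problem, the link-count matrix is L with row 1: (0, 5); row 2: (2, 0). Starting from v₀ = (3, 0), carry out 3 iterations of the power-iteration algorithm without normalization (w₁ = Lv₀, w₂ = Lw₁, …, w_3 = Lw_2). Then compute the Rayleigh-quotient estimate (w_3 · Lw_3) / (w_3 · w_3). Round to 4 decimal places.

w1 = Lv₀ = (0, 6)
w2 = Lw1 = (30, 0)
w3 = Lw2 = (0, 60)
Lw3 = (300, 0)
w3·Lw3 = 0·300 + 60·0 = 0; w3·w3 = 0·0 + 60·60 = 3600
λ ≈ 0/3600 = 0.0000

0.0000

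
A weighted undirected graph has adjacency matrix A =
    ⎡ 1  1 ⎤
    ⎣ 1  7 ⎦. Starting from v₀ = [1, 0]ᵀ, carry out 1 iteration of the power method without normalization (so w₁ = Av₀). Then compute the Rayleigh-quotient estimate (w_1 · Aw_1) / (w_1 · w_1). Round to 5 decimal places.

w1 = Av₀ = (1·1 + 1·0; 1·1 + 7·0) = (1, 1)
Aw1 = (2, 8)
w1·Aw1 = 1·2 + 1·8 = 10; w1·w1 = 1·1 + 1·1 = 2
λ ≈ 10/2 = 5.00000

λ ≈ 5.00000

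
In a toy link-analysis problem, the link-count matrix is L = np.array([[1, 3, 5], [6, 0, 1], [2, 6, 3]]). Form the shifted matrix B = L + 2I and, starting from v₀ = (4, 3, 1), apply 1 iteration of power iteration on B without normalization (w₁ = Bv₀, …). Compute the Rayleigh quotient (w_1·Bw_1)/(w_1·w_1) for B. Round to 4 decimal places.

B = L + 2I has rows (3, 3, 5); (6, 2, 1); (2, 6, 5)
w1 = Bv₀ = (3·4 + 3·3 + 5·1; 6·4 + 2·3 + 1·1; 2·4 + 6·3 + 5·1) = (26, 31, 31)
Bw1 = (326, 249, 393)
w1·Bw1 = 28378; w1·w1 = 2598; μ ≈ 28378/2598 = 10.9230

μ ≈ 10.9230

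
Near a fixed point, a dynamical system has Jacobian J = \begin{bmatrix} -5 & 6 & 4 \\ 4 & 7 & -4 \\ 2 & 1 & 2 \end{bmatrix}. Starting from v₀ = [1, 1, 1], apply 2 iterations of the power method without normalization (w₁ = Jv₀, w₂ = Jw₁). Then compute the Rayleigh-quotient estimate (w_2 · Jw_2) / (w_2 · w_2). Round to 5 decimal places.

λ ≈ 7.01823

w1 = Jv₀ = (5, 7, 5)
w2 = Jw1 = (37, 49, 27)
Jw2 = (217, 383, 177)
w2·Jw2 = 37·217 + 49·383 + 27·177 = 31575; w2·w2 = 37·37 + 49·49 + 27·27 = 4499
λ ≈ 31575/4499 = 7.01823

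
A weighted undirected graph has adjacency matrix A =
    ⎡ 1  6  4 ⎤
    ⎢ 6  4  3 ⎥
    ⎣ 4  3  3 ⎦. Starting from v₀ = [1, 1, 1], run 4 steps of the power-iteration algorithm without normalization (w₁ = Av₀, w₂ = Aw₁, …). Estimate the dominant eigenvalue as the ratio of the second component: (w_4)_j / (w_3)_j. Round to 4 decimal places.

λ ≈ 11.4551

w1 = Av₀ = (1·1 + 6·1 + 4·1; 6·1 + 4·1 + 3·1; 4·1 + 3·1 + 3·1) = (11, 13, 10)
w2 = Aw1 = (1·11 + 6·13 + 4·10; 6·11 + 4·13 + 3·10; 4·11 + 3·13 + 3·10) = (129, 148, 113)
w3 = Aw2 = (1469, 1705, 1299)
w4 = Aw3 = (16895, 19531, 14888)
Ratio at component: 19531 / 1705 = 11.4551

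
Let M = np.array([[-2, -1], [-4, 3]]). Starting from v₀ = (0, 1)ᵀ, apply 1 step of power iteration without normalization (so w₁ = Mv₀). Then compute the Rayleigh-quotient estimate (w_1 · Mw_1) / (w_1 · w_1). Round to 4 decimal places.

w1 = Mv₀ = ((-2)·0 + (-1)·1; (-4)·0 + 3·1) = (-1, 3)
Mw1 = (-1, 13)
w1·Mw1 = (-1)·(-1) + 3·13 = 40; w1·w1 = (-1)·(-1) + 3·3 = 10
λ ≈ 40/10 = 4.0000

4.0000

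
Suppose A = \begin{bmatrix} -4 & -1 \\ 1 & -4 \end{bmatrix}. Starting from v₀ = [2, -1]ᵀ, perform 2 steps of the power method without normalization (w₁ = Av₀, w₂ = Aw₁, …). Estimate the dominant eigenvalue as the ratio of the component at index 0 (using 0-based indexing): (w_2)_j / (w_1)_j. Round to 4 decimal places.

w1 = Av₀ = ((-4)·2 + (-1)·(-1); 1·2 + (-4)·(-1)) = (-7, 6)
w2 = Aw1 = ((-4)·(-7) + (-1)·6; 1·(-7) + (-4)·6) = (22, -31)
Ratio at component: 22 / -7 = -3.1429

-3.1429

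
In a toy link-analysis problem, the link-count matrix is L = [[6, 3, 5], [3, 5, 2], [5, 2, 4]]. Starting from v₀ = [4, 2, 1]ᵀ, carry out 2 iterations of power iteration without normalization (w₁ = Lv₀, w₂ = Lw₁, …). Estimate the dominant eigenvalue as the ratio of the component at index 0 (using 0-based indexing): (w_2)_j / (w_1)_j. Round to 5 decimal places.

w1 = Lv₀ = (6·4 + 3·2 + 5·1; 3·4 + 5·2 + 2·1; 5·4 + 2·2 + 4·1) = (35, 24, 28)
w2 = Lw1 = (6·35 + 3·24 + 5·28; 3·35 + 5·24 + 2·28; 5·35 + 2·24 + 4·28) = (422, 281, 335)
Ratio at component: 422 / 35 = 12.05714

12.05714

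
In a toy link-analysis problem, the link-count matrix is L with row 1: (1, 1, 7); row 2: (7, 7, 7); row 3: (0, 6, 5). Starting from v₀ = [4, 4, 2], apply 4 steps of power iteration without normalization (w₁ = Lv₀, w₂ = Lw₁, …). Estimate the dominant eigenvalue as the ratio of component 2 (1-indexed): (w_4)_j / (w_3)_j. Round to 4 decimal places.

λ ≈ 14.5383

w1 = Lv₀ = (22, 70, 34)
w2 = Lw1 = (330, 882, 590)
w3 = Lw2 = (5342, 12614, 8242)
w4 = Lw3 = (75650, 183386, 116894)
Ratio at component: 183386 / 12614 = 14.5383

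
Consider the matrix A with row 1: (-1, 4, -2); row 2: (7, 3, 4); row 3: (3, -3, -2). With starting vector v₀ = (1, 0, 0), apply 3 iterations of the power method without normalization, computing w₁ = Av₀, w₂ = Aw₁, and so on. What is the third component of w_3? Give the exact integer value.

w1 = Av₀ = (-1, 7, 3)
w2 = Aw1 = (23, 26, -30)
w3 = Aw2 = (141, 119, 51)
The requested component of w3 is 51.

51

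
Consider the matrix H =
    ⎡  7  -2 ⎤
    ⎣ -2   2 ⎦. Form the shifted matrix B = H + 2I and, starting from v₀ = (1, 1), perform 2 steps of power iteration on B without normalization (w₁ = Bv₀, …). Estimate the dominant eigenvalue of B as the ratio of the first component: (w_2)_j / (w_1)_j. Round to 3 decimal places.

μ ≈ 8.429

B = H + 2I has rows (9, -2); (-2, 4)
w1 = Bv₀ = (7, 2)
w2 = Bw1 = (59, -6)
Ratio: 59/7 = 8.429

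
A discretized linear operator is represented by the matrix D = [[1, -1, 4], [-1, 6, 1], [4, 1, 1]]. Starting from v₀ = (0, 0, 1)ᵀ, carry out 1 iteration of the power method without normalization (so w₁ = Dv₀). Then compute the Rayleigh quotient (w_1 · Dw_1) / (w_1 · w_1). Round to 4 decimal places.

λ ≈ 2.7222

w1 = Dv₀ = (1·0 + (-1)·0 + 4·1; (-1)·0 + 6·0 + 1·1; 4·0 + 1·0 + 1·1) = (4, 1, 1)
Dw1 = (7, 3, 18)
w1·Dw1 = 4·7 + 1·3 + 1·18 = 49; w1·w1 = 4·4 + 1·1 + 1·1 = 18
λ ≈ 49/18 = 2.7222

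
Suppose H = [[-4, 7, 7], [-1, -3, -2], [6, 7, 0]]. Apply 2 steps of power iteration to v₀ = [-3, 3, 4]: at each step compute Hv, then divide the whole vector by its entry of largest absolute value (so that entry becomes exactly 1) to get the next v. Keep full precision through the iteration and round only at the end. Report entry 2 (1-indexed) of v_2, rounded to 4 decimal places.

Hv0 = (61.00000, -14.00000, 3.00000); divide by 61.00000 → v1 = (1.00000, -0.22951, 0.04918)
Hv1 = (-5.26230, -0.40984, 4.39344); divide by -5.26230 → v2 = (1.00000, 0.07788, -0.83489)
Requested entry of v2: -25/-321 = 0.0779

0.0779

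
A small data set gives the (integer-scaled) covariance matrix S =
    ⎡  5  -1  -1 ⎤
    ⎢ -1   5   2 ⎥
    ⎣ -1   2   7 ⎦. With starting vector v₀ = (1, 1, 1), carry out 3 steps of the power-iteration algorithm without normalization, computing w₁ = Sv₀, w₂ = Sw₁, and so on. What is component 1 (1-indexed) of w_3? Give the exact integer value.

-103

w1 = Sv₀ = (3, 6, 8)
w2 = Sw1 = (1, 43, 65)
w3 = Sw2 = (-103, 344, 540)
The requested component of w3 is -103.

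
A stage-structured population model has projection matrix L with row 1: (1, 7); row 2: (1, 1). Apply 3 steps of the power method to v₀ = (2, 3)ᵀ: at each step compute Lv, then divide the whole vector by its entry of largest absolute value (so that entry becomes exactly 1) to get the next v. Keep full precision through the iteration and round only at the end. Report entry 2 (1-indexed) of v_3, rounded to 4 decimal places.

Lv0 = (23.00000, 5.00000); divide by 23.00000 → v1 = (1.00000, 0.21739)
Lv1 = (2.52174, 1.21739); divide by 2.52174 → v2 = (1.00000, 0.48276)
Lv2 = (4.37931, 1.48276); divide by 4.37931 → v3 = (1.00000, 0.33858)
Requested entry of v3: 86/254 = 0.3386

0.3386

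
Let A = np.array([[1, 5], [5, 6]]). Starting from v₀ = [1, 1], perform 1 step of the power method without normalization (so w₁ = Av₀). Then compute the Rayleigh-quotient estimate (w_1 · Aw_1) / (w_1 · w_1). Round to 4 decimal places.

9.0573

w1 = Av₀ = (1·1 + 5·1; 5·1 + 6·1) = (6, 11)
Aw1 = (61, 96)
w1·Aw1 = 6·61 + 11·96 = 1422; w1·w1 = 6·6 + 11·11 = 157
λ ≈ 1422/157 = 9.0573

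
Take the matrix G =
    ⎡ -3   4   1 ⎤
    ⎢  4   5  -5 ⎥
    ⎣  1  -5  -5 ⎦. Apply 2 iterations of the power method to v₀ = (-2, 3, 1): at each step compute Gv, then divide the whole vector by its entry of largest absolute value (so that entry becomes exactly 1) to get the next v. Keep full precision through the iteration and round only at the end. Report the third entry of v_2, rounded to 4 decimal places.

0.6071

Gv0 = (19.00000, 2.00000, -22.00000); divide by -22.00000 → v1 = (-0.86364, -0.09091, 1.00000)
Gv1 = (3.22727, -8.90909, -5.40909); divide by -8.90909 → v2 = (-0.36224, 1.00000, 0.60714)
Requested entry of v2: 119/196 = 0.6071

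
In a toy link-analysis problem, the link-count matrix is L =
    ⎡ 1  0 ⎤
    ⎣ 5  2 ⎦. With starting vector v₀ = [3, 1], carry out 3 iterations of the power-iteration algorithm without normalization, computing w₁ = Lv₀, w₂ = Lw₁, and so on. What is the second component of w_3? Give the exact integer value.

113

w1 = Lv₀ = (3, 17)
w2 = Lw1 = (3, 49)
w3 = Lw2 = (3, 113)
The requested component of w3 is 113.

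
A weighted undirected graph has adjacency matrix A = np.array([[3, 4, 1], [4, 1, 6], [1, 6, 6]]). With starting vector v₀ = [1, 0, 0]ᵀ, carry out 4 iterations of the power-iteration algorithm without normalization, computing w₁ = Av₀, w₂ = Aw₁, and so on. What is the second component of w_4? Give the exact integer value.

w1 = Av₀ = (3·1 + 4·0 + 1·0; 4·1 + 1·0 + 6·0; 1·1 + 6·0 + 6·0) = (3, 4, 1)
w2 = Aw1 = (3·3 + 4·4 + 1·1; 4·3 + 1·4 + 6·1; 1·3 + 6·4 + 6·1) = (26, 22, 33)
w3 = Aw2 = (199, 324, 356)
w4 = Aw3 = (2249, 3256, 4279)
The requested component of w4 is 3256.

3256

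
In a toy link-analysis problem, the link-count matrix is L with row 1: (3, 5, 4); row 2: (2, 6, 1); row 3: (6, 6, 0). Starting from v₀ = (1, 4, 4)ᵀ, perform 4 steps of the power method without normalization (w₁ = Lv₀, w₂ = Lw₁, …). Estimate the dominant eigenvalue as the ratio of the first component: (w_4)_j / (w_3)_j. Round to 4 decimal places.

λ ≈ 10.2304

w1 = Lv₀ = (3·1 + 5·4 + 4·4; 2·1 + 6·4 + 1·4; 6·1 + 6·4 + 0·4) = (39, 30, 30)
w2 = Lw1 = (3·39 + 5·30 + 4·30; 2·39 + 6·30 + 1·30; 6·39 + 6·30 + 0·30) = (387, 288, 414)
w3 = Lw2 = (4257, 2916, 4050)
w4 = Lw3 = (43551, 30060, 43038)
Ratio at component: 43551 / 4257 = 10.2304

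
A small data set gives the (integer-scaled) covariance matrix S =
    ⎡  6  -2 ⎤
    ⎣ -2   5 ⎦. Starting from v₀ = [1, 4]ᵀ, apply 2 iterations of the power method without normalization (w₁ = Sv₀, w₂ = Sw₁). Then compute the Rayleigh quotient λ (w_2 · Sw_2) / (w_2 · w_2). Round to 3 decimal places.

w1 = Sv₀ = (-2, 18)
w2 = Sw1 = (-48, 94)
Sw2 = (-476, 566)
w2·Sw2 = (-48)·(-476) + 94·566 = 76052; w2·w2 = (-48)·(-48) + 94·94 = 11140
λ ≈ 76052/11140 = 6.827

λ ≈ 6.827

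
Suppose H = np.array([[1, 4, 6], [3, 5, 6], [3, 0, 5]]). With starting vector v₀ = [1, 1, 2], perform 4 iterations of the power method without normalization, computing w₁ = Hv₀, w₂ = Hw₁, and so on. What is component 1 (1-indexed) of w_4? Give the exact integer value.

17881

w1 = Hv₀ = (17, 20, 13)
w2 = Hw1 = (175, 229, 116)
w3 = Hw2 = (1787, 2366, 1105)
w4 = Hw3 = (17881, 23821, 10886)
The requested component of w4 is 17881.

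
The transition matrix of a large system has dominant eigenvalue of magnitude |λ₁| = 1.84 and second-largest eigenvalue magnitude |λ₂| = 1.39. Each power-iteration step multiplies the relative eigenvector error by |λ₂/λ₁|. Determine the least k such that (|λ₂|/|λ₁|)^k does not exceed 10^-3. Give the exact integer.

25

|λ₂/λ₁| = 1.39/1.84 = 0.75543
Need k ≥ ln(10^-3) / ln(0.75543) = -6.9078 / -0.2805 ≈ 24.630
Smallest integer k satisfying the bound: 25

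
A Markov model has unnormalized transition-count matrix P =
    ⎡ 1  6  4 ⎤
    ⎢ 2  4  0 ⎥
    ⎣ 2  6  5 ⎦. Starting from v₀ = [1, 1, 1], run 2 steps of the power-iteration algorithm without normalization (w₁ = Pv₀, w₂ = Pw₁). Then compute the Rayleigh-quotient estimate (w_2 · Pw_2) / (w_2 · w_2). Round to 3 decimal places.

λ ≈ 8.776

w1 = Pv₀ = (1·1 + 6·1 + 4·1; 2·1 + 4·1 + 0·1; 2·1 + 6·1 + 5·1) = (11, 6, 13)
w2 = Pw1 = (1·11 + 6·6 + 4·13; 2·11 + 4·6 + 0·13; 2·11 + 6·6 + 5·13) = (99, 46, 123)
Pw2 = (867, 382, 1089)
w2·Pw2 = 99·867 + 46·382 + 123·1089 = 237352; w2·w2 = 99·99 + 46·46 + 123·123 = 27046
λ ≈ 237352/27046 = 8.776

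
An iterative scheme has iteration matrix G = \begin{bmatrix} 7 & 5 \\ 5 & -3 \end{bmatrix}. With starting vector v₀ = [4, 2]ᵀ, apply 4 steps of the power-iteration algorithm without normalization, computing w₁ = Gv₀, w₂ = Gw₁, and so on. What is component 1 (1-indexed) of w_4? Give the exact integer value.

w1 = Gv₀ = (38, 14)
w2 = Gw1 = (336, 148)
w3 = Gw2 = (3092, 1236)
w4 = Gw3 = (27824, 11752)
The requested component of w4 is 27824.

27824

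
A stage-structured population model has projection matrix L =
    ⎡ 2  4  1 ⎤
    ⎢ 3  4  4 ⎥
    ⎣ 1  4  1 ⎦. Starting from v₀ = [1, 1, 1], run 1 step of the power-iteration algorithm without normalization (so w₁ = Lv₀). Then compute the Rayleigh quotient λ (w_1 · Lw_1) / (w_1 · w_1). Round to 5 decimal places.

8.58738

w1 = Lv₀ = (2·1 + 4·1 + 1·1; 3·1 + 4·1 + 4·1; 1·1 + 4·1 + 1·1) = (7, 11, 6)
Lw1 = (64, 89, 57)
w1·Lw1 = 7·64 + 11·89 + 6·57 = 1769; w1·w1 = 7·7 + 11·11 + 6·6 = 206
λ ≈ 1769/206 = 8.58738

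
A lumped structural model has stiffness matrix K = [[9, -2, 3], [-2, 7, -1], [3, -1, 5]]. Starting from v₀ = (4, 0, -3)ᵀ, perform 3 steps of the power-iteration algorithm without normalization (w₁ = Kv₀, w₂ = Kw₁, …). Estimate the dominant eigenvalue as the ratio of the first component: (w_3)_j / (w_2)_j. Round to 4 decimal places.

w1 = Kv₀ = (9·4 + (-2)·0 + 3·(-3); (-2)·4 + 7·0 + (-1)·(-3); 3·4 + (-1)·0 + 5·(-3)) = (27, -5, -3)
w2 = Kw1 = (9·27 + (-2)·(-5) + 3·(-3); (-2)·27 + 7·(-5) + (-1)·(-3); 3·27 + (-1)·(-5) + 5·(-3)) = (244, -86, 71)
w3 = Kw2 = (2581, -1161, 1173)
Ratio at component: 2581 / 244 = 10.5779

λ ≈ 10.5779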